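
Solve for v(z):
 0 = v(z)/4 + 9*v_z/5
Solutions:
 v(z) = C1*exp(-5*z/36)


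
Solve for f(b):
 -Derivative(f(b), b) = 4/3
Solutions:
 f(b) = C1 - 4*b/3


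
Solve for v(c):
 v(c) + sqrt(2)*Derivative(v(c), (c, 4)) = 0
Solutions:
 v(c) = (C1*sin(2^(3/8)*c/2) + C2*cos(2^(3/8)*c/2))*exp(-2^(3/8)*c/2) + (C3*sin(2^(3/8)*c/2) + C4*cos(2^(3/8)*c/2))*exp(2^(3/8)*c/2)


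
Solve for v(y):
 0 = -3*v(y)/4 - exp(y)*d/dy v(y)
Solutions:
 v(y) = C1*exp(3*exp(-y)/4)


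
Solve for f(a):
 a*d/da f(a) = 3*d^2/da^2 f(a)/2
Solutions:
 f(a) = C1 + C2*erfi(sqrt(3)*a/3)


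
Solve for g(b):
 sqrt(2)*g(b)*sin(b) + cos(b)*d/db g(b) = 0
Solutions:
 g(b) = C1*cos(b)^(sqrt(2))


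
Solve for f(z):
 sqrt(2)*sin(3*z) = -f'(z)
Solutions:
 f(z) = C1 + sqrt(2)*cos(3*z)/3


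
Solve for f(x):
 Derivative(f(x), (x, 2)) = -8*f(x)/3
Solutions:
 f(x) = C1*sin(2*sqrt(6)*x/3) + C2*cos(2*sqrt(6)*x/3)


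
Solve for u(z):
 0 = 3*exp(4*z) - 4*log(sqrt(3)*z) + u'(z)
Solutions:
 u(z) = C1 + 4*z*log(z) + 2*z*(-2 + log(3)) - 3*exp(4*z)/4


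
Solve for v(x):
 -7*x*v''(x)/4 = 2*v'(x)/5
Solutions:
 v(x) = C1 + C2*x^(27/35)


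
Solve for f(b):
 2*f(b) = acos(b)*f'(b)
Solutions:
 f(b) = C1*exp(2*Integral(1/acos(b), b))


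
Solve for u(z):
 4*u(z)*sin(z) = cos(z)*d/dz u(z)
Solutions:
 u(z) = C1/cos(z)^4


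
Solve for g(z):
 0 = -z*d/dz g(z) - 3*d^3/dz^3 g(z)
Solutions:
 g(z) = C1 + Integral(C2*airyai(-3^(2/3)*z/3) + C3*airybi(-3^(2/3)*z/3), z)


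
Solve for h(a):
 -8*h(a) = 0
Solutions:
 h(a) = 0


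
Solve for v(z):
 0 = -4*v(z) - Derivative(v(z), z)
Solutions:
 v(z) = C1*exp(-4*z)


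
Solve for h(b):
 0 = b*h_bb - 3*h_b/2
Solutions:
 h(b) = C1 + C2*b^(5/2)


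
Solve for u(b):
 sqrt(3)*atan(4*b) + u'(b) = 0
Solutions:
 u(b) = C1 - sqrt(3)*(b*atan(4*b) - log(16*b^2 + 1)/8)


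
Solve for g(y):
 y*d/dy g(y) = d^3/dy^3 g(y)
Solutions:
 g(y) = C1 + Integral(C2*airyai(y) + C3*airybi(y), y)


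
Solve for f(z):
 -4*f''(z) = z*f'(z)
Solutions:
 f(z) = C1 + C2*erf(sqrt(2)*z/4)


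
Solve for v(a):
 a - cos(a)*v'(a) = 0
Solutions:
 v(a) = C1 + Integral(a/cos(a), a)


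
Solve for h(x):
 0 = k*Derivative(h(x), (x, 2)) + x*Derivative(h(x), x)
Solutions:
 h(x) = C1 + C2*sqrt(k)*erf(sqrt(2)*x*sqrt(1/k)/2)


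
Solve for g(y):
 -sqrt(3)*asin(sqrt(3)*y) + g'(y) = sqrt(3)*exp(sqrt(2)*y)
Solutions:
 g(y) = C1 + sqrt(3)*(y*asin(sqrt(3)*y) + sqrt(3)*sqrt(1 - 3*y^2)/3) + sqrt(6)*exp(sqrt(2)*y)/2


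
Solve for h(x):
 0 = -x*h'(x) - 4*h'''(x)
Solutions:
 h(x) = C1 + Integral(C2*airyai(-2^(1/3)*x/2) + C3*airybi(-2^(1/3)*x/2), x)


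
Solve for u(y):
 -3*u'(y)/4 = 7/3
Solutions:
 u(y) = C1 - 28*y/9


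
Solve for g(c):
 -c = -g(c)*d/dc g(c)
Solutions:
 g(c) = -sqrt(C1 + c^2)
 g(c) = sqrt(C1 + c^2)


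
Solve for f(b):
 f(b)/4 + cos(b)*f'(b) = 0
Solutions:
 f(b) = C1*(sin(b) - 1)^(1/8)/(sin(b) + 1)^(1/8)


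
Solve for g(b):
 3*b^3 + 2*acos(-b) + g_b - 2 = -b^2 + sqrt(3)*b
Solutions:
 g(b) = C1 - 3*b^4/4 - b^3/3 + sqrt(3)*b^2/2 - 2*b*acos(-b) + 2*b - 2*sqrt(1 - b^2)


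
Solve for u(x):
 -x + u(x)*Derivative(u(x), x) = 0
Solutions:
 u(x) = -sqrt(C1 + x^2)
 u(x) = sqrt(C1 + x^2)


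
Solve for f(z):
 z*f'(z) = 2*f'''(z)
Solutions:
 f(z) = C1 + Integral(C2*airyai(2^(2/3)*z/2) + C3*airybi(2^(2/3)*z/2), z)


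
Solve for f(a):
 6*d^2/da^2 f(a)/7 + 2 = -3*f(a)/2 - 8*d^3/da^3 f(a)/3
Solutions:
 f(a) = C1*exp(a*(-6 + 3*3^(1/3)/(14*sqrt(2422) + 689)^(1/3) + 3^(2/3)*(14*sqrt(2422) + 689)^(1/3))/56)*sin(3*3^(1/6)*a*(-(14*sqrt(2422) + 689)^(1/3) + 3^(2/3)/(14*sqrt(2422) + 689)^(1/3))/56) + C2*exp(a*(-6 + 3*3^(1/3)/(14*sqrt(2422) + 689)^(1/3) + 3^(2/3)*(14*sqrt(2422) + 689)^(1/3))/56)*cos(3*3^(1/6)*a*(-(14*sqrt(2422) + 689)^(1/3) + 3^(2/3)/(14*sqrt(2422) + 689)^(1/3))/56) + C3*exp(-a*(3*3^(1/3)/(14*sqrt(2422) + 689)^(1/3) + 3 + 3^(2/3)*(14*sqrt(2422) + 689)^(1/3))/28) - 4/3


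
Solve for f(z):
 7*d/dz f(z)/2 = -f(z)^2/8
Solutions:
 f(z) = 28/(C1 + z)


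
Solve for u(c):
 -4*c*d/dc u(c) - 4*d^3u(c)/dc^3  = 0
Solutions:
 u(c) = C1 + Integral(C2*airyai(-c) + C3*airybi(-c), c)


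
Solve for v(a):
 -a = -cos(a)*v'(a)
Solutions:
 v(a) = C1 + Integral(a/cos(a), a)


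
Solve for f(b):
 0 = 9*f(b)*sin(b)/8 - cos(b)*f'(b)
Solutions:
 f(b) = C1/cos(b)^(9/8)


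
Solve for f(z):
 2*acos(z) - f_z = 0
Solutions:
 f(z) = C1 + 2*z*acos(z) - 2*sqrt(1 - z^2)


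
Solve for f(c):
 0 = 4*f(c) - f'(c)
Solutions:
 f(c) = C1*exp(4*c)


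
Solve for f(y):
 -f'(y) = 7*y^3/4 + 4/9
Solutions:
 f(y) = C1 - 7*y^4/16 - 4*y/9


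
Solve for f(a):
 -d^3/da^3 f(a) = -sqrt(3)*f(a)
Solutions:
 f(a) = C3*exp(3^(1/6)*a) + (C1*sin(3^(2/3)*a/2) + C2*cos(3^(2/3)*a/2))*exp(-3^(1/6)*a/2)


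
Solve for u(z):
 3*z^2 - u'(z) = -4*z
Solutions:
 u(z) = C1 + z^3 + 2*z^2


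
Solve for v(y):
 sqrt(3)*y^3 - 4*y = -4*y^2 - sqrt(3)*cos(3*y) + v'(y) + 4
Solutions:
 v(y) = C1 + sqrt(3)*y^4/4 + 4*y^3/3 - 2*y^2 - 4*y + sqrt(3)*sin(3*y)/3


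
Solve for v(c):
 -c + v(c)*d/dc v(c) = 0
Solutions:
 v(c) = -sqrt(C1 + c^2)
 v(c) = sqrt(C1 + c^2)


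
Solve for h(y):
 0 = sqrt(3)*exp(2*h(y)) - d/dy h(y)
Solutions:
 h(y) = log(-sqrt(-1/(C1 + sqrt(3)*y))) - log(2)/2
 h(y) = log(-1/(C1 + sqrt(3)*y))/2 - log(2)/2


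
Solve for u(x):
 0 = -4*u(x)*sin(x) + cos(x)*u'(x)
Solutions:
 u(x) = C1/cos(x)^4


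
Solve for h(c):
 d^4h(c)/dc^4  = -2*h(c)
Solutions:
 h(c) = (C1*sin(2^(3/4)*c/2) + C2*cos(2^(3/4)*c/2))*exp(-2^(3/4)*c/2) + (C3*sin(2^(3/4)*c/2) + C4*cos(2^(3/4)*c/2))*exp(2^(3/4)*c/2)


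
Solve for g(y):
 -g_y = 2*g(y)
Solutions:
 g(y) = C1*exp(-2*y)


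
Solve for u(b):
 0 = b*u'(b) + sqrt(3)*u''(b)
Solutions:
 u(b) = C1 + C2*erf(sqrt(2)*3^(3/4)*b/6)


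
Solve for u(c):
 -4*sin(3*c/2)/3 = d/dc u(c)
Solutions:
 u(c) = C1 + 8*cos(3*c/2)/9


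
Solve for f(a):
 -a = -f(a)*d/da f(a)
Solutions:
 f(a) = -sqrt(C1 + a^2)
 f(a) = sqrt(C1 + a^2)


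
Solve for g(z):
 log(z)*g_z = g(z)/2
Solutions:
 g(z) = C1*exp(li(z)/2)


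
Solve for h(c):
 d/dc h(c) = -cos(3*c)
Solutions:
 h(c) = C1 - sin(3*c)/3


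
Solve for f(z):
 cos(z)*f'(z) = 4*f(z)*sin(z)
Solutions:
 f(z) = C1/cos(z)^4


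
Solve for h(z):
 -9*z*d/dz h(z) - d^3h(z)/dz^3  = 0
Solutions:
 h(z) = C1 + Integral(C2*airyai(-3^(2/3)*z) + C3*airybi(-3^(2/3)*z), z)


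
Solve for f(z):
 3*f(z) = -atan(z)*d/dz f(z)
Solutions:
 f(z) = C1*exp(-3*Integral(1/atan(z), z))


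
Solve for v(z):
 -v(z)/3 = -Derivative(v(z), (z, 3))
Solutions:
 v(z) = C3*exp(3^(2/3)*z/3) + (C1*sin(3^(1/6)*z/2) + C2*cos(3^(1/6)*z/2))*exp(-3^(2/3)*z/6)


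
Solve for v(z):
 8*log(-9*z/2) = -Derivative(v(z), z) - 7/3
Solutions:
 v(z) = C1 - 8*z*log(-z) + z*(-16*log(3) + 8*log(2) + 17/3)


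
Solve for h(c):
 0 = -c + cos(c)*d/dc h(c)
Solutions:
 h(c) = C1 + Integral(c/cos(c), c)


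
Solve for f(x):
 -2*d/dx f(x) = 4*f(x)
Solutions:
 f(x) = C1*exp(-2*x)


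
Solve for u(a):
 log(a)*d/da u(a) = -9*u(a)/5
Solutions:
 u(a) = C1*exp(-9*li(a)/5)


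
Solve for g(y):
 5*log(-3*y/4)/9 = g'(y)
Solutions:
 g(y) = C1 + 5*y*log(-y)/9 + 5*y*(-2*log(2) - 1 + log(3))/9


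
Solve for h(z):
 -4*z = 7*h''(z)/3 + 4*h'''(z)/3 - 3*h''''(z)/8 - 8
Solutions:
 h(z) = C1 + C2*z + C3*exp(2*z*(8 - sqrt(190))/9) + C4*exp(2*z*(8 + sqrt(190))/9) - 2*z^3/7 + 108*z^2/49


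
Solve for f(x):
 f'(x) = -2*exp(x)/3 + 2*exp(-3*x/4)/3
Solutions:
 f(x) = C1 - 2*exp(x)/3 - 8*exp(-3*x/4)/9


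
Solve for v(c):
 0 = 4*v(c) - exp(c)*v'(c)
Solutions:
 v(c) = C1*exp(-4*exp(-c))


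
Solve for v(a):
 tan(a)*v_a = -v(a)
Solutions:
 v(a) = C1/sin(a)


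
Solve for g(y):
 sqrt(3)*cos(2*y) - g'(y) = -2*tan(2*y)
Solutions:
 g(y) = C1 - log(cos(2*y)) + sqrt(3)*sin(2*y)/2


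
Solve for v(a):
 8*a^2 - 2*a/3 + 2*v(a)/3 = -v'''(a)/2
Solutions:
 v(a) = C3*exp(-6^(2/3)*a/3) - 12*a^2 + a + (C1*sin(2^(2/3)*3^(1/6)*a/2) + C2*cos(2^(2/3)*3^(1/6)*a/2))*exp(6^(2/3)*a/6)


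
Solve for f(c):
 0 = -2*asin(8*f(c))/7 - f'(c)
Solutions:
 Integral(1/asin(8*_y), (_y, f(c))) = C1 - 2*c/7


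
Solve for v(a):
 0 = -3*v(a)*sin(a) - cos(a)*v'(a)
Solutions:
 v(a) = C1*cos(a)^3


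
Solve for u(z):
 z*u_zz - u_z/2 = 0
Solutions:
 u(z) = C1 + C2*z^(3/2)


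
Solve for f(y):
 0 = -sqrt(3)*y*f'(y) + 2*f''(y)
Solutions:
 f(y) = C1 + C2*erfi(3^(1/4)*y/2)


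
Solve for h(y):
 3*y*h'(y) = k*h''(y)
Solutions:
 h(y) = C1 + C2*erf(sqrt(6)*y*sqrt(-1/k)/2)/sqrt(-1/k)


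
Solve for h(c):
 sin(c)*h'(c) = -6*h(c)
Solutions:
 h(c) = C1*(cos(c)^3 + 3*cos(c)^2 + 3*cos(c) + 1)/(cos(c)^3 - 3*cos(c)^2 + 3*cos(c) - 1)


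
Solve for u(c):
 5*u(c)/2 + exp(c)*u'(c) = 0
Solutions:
 u(c) = C1*exp(5*exp(-c)/2)


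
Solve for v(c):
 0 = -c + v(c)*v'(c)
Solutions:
 v(c) = -sqrt(C1 + c^2)
 v(c) = sqrt(C1 + c^2)


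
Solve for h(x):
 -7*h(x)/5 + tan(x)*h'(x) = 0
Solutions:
 h(x) = C1*sin(x)^(7/5)


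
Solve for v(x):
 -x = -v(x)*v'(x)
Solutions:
 v(x) = -sqrt(C1 + x^2)
 v(x) = sqrt(C1 + x^2)


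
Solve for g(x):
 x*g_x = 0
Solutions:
 g(x) = C1


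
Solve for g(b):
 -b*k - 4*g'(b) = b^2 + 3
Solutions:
 g(b) = C1 - b^3/12 - b^2*k/8 - 3*b/4


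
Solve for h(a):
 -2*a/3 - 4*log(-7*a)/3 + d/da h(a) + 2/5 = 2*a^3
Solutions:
 h(a) = C1 + a^4/2 + a^2/3 + 4*a*log(-a)/3 + 2*a*(-13 + 10*log(7))/15


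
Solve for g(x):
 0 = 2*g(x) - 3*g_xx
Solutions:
 g(x) = C1*exp(-sqrt(6)*x/3) + C2*exp(sqrt(6)*x/3)


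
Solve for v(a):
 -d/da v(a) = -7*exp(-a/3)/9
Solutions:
 v(a) = C1 - 7*exp(-a/3)/3


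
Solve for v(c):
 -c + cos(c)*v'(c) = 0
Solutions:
 v(c) = C1 + Integral(c/cos(c), c)


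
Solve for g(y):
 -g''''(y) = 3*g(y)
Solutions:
 g(y) = (C1*sin(sqrt(2)*3^(1/4)*y/2) + C2*cos(sqrt(2)*3^(1/4)*y/2))*exp(-sqrt(2)*3^(1/4)*y/2) + (C3*sin(sqrt(2)*3^(1/4)*y/2) + C4*cos(sqrt(2)*3^(1/4)*y/2))*exp(sqrt(2)*3^(1/4)*y/2)


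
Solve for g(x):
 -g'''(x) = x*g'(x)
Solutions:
 g(x) = C1 + Integral(C2*airyai(-x) + C3*airybi(-x), x)


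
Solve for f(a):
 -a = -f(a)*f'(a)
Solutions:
 f(a) = -sqrt(C1 + a^2)
 f(a) = sqrt(C1 + a^2)


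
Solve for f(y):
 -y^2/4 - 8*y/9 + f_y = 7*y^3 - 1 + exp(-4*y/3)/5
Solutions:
 f(y) = C1 + 7*y^4/4 + y^3/12 + 4*y^2/9 - y - 3*exp(-4*y/3)/20


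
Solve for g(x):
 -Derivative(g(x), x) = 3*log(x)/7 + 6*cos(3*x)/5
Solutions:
 g(x) = C1 - 3*x*log(x)/7 + 3*x/7 - 2*sin(3*x)/5


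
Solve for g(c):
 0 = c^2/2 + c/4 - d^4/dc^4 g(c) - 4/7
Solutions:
 g(c) = C1 + C2*c + C3*c^2 + C4*c^3 + c^6/720 + c^5/480 - c^4/42


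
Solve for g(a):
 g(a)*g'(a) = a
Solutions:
 g(a) = -sqrt(C1 + a^2)
 g(a) = sqrt(C1 + a^2)


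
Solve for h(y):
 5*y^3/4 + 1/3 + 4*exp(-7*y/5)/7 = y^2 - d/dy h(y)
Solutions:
 h(y) = C1 - 5*y^4/16 + y^3/3 - y/3 + 20*exp(-7*y/5)/49


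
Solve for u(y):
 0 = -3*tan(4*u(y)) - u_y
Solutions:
 u(y) = -asin(C1*exp(-12*y))/4 + pi/4
 u(y) = asin(C1*exp(-12*y))/4


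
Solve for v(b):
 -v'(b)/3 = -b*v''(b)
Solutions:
 v(b) = C1 + C2*b^(4/3)


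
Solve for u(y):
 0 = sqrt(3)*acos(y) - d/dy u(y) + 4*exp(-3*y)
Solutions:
 u(y) = C1 + sqrt(3)*y*acos(y) - sqrt(3)*sqrt(1 - y^2) - 4*exp(-3*y)/3


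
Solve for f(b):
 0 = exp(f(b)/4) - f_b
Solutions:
 f(b) = 4*log(-1/(C1 + b)) + 8*log(2)


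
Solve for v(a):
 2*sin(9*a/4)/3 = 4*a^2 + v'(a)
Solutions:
 v(a) = C1 - 4*a^3/3 - 8*cos(9*a/4)/27


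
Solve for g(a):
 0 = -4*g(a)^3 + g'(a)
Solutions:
 g(a) = -sqrt(2)*sqrt(-1/(C1 + 4*a))/2
 g(a) = sqrt(2)*sqrt(-1/(C1 + 4*a))/2


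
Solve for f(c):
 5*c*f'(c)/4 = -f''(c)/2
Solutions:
 f(c) = C1 + C2*erf(sqrt(5)*c/2)


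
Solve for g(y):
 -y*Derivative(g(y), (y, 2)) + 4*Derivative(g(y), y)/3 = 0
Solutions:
 g(y) = C1 + C2*y^(7/3)


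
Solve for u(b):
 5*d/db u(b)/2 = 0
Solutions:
 u(b) = C1


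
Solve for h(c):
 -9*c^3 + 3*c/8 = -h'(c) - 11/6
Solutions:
 h(c) = C1 + 9*c^4/4 - 3*c^2/16 - 11*c/6


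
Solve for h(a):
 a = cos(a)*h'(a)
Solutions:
 h(a) = C1 + Integral(a/cos(a), a)


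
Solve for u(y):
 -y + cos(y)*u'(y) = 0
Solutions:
 u(y) = C1 + Integral(y/cos(y), y)


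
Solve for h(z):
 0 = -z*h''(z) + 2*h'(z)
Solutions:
 h(z) = C1 + C2*z^3


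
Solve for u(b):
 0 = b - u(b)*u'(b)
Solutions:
 u(b) = -sqrt(C1 + b^2)
 u(b) = sqrt(C1 + b^2)


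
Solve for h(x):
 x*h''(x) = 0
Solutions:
 h(x) = C1 + C2*x


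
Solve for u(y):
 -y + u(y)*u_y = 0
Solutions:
 u(y) = -sqrt(C1 + y^2)
 u(y) = sqrt(C1 + y^2)


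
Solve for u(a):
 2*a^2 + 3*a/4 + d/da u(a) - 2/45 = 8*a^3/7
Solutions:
 u(a) = C1 + 2*a^4/7 - 2*a^3/3 - 3*a^2/8 + 2*a/45


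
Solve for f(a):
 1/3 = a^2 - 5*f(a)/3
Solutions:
 f(a) = 3*a^2/5 - 1/5


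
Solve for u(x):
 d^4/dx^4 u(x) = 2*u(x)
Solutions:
 u(x) = C1*exp(-2^(1/4)*x) + C2*exp(2^(1/4)*x) + C3*sin(2^(1/4)*x) + C4*cos(2^(1/4)*x)


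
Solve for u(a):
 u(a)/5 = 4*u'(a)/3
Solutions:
 u(a) = C1*exp(3*a/20)


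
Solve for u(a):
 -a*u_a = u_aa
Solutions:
 u(a) = C1 + C2*erf(sqrt(2)*a/2)


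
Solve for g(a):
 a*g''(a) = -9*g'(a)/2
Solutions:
 g(a) = C1 + C2/a^(7/2)


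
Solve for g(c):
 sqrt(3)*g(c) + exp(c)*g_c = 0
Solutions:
 g(c) = C1*exp(sqrt(3)*exp(-c))


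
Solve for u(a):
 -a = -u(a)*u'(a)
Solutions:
 u(a) = -sqrt(C1 + a^2)
 u(a) = sqrt(C1 + a^2)


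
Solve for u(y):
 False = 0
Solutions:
 u(y) = C1 + zoo*y - 5*log(cos(3*y/4))/3


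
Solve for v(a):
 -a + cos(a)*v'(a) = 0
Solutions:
 v(a) = C1 + Integral(a/cos(a), a)


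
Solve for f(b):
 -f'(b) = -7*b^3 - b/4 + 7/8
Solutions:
 f(b) = C1 + 7*b^4/4 + b^2/8 - 7*b/8


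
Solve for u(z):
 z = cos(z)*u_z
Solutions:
 u(z) = C1 + Integral(z/cos(z), z)


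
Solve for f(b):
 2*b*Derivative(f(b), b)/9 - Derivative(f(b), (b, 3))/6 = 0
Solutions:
 f(b) = C1 + Integral(C2*airyai(6^(2/3)*b/3) + C3*airybi(6^(2/3)*b/3), b)


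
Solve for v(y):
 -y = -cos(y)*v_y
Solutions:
 v(y) = C1 + Integral(y/cos(y), y)


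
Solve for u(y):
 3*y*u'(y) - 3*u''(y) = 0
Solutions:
 u(y) = C1 + C2*erfi(sqrt(2)*y/2)


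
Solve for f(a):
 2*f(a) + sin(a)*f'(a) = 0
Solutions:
 f(a) = C1*(cos(a) + 1)/(cos(a) - 1)


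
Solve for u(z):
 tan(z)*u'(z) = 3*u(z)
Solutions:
 u(z) = C1*sin(z)^3


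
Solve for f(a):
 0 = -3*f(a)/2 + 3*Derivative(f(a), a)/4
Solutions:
 f(a) = C1*exp(2*a)


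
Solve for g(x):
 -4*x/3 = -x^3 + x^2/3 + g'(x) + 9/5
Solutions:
 g(x) = C1 + x^4/4 - x^3/9 - 2*x^2/3 - 9*x/5


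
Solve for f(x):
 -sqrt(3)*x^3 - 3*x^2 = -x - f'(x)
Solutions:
 f(x) = C1 + sqrt(3)*x^4/4 + x^3 - x^2/2


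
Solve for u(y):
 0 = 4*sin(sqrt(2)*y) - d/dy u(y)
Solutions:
 u(y) = C1 - 2*sqrt(2)*cos(sqrt(2)*y)


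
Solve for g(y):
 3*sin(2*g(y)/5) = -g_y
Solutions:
 3*y + 5*log(cos(2*g(y)/5) - 1)/4 - 5*log(cos(2*g(y)/5) + 1)/4 = C1


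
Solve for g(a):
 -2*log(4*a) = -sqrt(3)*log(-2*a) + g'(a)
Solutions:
 g(a) = C1 - a*(2 - sqrt(3))*log(a) + a*(-4*log(2) - sqrt(3) + sqrt(3)*log(2) + 2 + sqrt(3)*I*pi)


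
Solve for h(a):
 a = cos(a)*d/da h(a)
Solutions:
 h(a) = C1 + Integral(a/cos(a), a)


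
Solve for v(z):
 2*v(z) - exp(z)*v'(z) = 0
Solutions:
 v(z) = C1*exp(-2*exp(-z))


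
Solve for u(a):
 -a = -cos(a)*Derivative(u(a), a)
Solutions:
 u(a) = C1 + Integral(a/cos(a), a)


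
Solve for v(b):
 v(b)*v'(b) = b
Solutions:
 v(b) = -sqrt(C1 + b^2)
 v(b) = sqrt(C1 + b^2)


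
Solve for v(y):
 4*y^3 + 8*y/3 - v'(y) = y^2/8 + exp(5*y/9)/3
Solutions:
 v(y) = C1 + y^4 - y^3/24 + 4*y^2/3 - 3*exp(5*y/9)/5


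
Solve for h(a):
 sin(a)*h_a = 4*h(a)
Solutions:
 h(a) = C1*(cos(a)^2 - 2*cos(a) + 1)/(cos(a)^2 + 2*cos(a) + 1)


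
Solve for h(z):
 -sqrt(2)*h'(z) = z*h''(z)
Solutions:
 h(z) = C1 + C2*z^(1 - sqrt(2))


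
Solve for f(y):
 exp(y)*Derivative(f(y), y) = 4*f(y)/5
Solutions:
 f(y) = C1*exp(-4*exp(-y)/5)


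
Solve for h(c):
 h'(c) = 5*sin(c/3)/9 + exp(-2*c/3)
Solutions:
 h(c) = C1 - 5*cos(c/3)/3 - 3*exp(-2*c/3)/2


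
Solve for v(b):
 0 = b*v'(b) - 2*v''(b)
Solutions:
 v(b) = C1 + C2*erfi(b/2)


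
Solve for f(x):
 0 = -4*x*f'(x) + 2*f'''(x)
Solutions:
 f(x) = C1 + Integral(C2*airyai(2^(1/3)*x) + C3*airybi(2^(1/3)*x), x)


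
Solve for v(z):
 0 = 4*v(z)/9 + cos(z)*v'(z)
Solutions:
 v(z) = C1*(sin(z) - 1)^(2/9)/(sin(z) + 1)^(2/9)


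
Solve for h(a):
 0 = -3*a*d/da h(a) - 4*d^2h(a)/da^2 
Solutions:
 h(a) = C1 + C2*erf(sqrt(6)*a/4)


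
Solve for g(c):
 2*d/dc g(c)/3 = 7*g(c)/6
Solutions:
 g(c) = C1*exp(7*c/4)


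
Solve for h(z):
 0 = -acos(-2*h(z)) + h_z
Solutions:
 Integral(1/acos(-2*_y), (_y, h(z))) = C1 + z


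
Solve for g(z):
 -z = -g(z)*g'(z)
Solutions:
 g(z) = -sqrt(C1 + z^2)
 g(z) = sqrt(C1 + z^2)


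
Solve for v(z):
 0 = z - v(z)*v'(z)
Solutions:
 v(z) = -sqrt(C1 + z^2)
 v(z) = sqrt(C1 + z^2)


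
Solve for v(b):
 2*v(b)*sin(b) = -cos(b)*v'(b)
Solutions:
 v(b) = C1*cos(b)^2


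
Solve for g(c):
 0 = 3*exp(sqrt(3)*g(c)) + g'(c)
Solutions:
 g(c) = sqrt(3)*(2*log(1/(C1 + 3*c)) - log(3))/6


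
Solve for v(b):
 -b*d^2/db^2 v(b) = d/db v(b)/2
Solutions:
 v(b) = C1 + C2*sqrt(b)


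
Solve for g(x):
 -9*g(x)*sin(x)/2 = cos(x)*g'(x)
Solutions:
 g(x) = C1*cos(x)^(9/2)


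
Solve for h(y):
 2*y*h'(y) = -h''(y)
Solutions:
 h(y) = C1 + C2*erf(y)


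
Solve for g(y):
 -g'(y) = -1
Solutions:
 g(y) = C1 + y


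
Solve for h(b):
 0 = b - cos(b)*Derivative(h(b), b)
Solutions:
 h(b) = C1 + Integral(b/cos(b), b)


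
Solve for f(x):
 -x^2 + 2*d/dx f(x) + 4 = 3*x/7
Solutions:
 f(x) = C1 + x^3/6 + 3*x^2/28 - 2*x


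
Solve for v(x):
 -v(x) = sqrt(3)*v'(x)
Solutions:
 v(x) = C1*exp(-sqrt(3)*x/3)


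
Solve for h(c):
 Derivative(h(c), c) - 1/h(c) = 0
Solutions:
 h(c) = -sqrt(C1 + 2*c)
 h(c) = sqrt(C1 + 2*c)


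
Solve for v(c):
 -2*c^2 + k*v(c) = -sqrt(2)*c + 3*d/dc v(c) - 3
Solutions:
 v(c) = C1*exp(c*k/3) + 2*c^2/k - sqrt(2)*c/k + 12*c/k^2 - 3/k - 3*sqrt(2)/k^2 + 36/k^3


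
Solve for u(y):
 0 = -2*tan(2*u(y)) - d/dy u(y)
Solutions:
 u(y) = -asin(C1*exp(-4*y))/2 + pi/2
 u(y) = asin(C1*exp(-4*y))/2


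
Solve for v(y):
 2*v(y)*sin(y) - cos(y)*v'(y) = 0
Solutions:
 v(y) = C1/cos(y)^2


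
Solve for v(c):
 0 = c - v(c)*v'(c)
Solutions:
 v(c) = -sqrt(C1 + c^2)
 v(c) = sqrt(C1 + c^2)


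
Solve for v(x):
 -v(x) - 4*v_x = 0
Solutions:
 v(x) = C1*exp(-x/4)


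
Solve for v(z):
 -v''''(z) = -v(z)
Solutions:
 v(z) = C1*exp(-z) + C2*exp(z) + C3*sin(z) + C4*cos(z)


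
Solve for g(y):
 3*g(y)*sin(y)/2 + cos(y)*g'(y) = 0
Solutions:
 g(y) = C1*cos(y)^(3/2)


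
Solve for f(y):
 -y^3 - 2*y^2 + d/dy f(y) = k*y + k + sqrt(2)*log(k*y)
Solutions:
 f(y) = C1 + k*y^2/2 + y^4/4 + 2*y^3/3 + y*(k - sqrt(2)) + sqrt(2)*y*log(k*y)


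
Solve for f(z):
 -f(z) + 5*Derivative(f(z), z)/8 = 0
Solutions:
 f(z) = C1*exp(8*z/5)


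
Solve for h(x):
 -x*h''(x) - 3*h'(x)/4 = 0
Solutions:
 h(x) = C1 + C2*x^(1/4)


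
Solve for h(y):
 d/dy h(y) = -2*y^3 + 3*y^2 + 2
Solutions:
 h(y) = C1 - y^4/2 + y^3 + 2*y


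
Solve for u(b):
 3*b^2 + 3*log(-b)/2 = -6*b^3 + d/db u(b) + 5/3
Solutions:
 u(b) = C1 + 3*b^4/2 + b^3 + 3*b*log(-b)/2 - 19*b/6


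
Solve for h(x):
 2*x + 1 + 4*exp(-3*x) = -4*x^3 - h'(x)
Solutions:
 h(x) = C1 - x^4 - x^2 - x + 4*exp(-3*x)/3


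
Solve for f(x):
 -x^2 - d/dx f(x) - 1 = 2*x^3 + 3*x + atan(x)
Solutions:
 f(x) = C1 - x^4/2 - x^3/3 - 3*x^2/2 - x*atan(x) - x + log(x^2 + 1)/2


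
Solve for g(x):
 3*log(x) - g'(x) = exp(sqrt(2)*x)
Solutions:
 g(x) = C1 + 3*x*log(x) - 3*x - sqrt(2)*exp(sqrt(2)*x)/2


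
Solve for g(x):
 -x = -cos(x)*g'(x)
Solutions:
 g(x) = C1 + Integral(x/cos(x), x)


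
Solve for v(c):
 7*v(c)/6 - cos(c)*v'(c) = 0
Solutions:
 v(c) = C1*(sin(c) + 1)^(7/12)/(sin(c) - 1)^(7/12)


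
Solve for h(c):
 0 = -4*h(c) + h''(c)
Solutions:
 h(c) = C1*exp(-2*c) + C2*exp(2*c)


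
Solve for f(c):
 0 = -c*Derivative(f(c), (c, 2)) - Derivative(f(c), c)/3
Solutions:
 f(c) = C1 + C2*c^(2/3)


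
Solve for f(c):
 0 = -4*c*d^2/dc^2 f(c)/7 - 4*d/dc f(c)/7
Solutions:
 f(c) = C1 + C2*log(c)


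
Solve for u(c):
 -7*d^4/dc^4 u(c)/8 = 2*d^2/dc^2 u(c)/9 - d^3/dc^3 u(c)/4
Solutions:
 u(c) = C1 + C2*c + (C3*sin(sqrt(103)*c/21) + C4*cos(sqrt(103)*c/21))*exp(c/7)


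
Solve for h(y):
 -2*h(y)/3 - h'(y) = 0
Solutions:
 h(y) = C1*exp(-2*y/3)


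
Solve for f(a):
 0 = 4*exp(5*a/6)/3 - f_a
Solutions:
 f(a) = C1 + 8*exp(5*a/6)/5


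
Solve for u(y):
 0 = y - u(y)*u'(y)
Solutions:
 u(y) = -sqrt(C1 + y^2)
 u(y) = sqrt(C1 + y^2)


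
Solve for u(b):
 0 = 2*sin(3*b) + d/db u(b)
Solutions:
 u(b) = C1 + 2*cos(3*b)/3


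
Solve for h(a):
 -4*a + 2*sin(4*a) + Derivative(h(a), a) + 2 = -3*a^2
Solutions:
 h(a) = C1 - a^3 + 2*a^2 - 2*a + cos(4*a)/2


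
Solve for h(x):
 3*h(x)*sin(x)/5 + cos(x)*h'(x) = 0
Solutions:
 h(x) = C1*cos(x)^(3/5)


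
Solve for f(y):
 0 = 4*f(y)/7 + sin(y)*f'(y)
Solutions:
 f(y) = C1*(cos(y) + 1)^(2/7)/(cos(y) - 1)^(2/7)


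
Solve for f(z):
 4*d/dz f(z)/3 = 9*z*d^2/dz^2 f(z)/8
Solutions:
 f(z) = C1 + C2*z^(59/27)


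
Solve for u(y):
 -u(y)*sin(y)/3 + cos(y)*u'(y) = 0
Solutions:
 u(y) = C1/cos(y)^(1/3)


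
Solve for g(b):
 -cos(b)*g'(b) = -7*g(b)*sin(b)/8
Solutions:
 g(b) = C1/cos(b)^(7/8)


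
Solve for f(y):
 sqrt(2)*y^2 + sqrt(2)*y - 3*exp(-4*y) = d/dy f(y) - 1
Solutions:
 f(y) = C1 + sqrt(2)*y^3/3 + sqrt(2)*y^2/2 + y + 3*exp(-4*y)/4


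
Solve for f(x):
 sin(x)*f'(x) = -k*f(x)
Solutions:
 f(x) = C1*exp(k*(-log(cos(x) - 1) + log(cos(x) + 1))/2)


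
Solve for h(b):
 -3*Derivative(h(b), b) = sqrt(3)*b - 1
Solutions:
 h(b) = C1 - sqrt(3)*b^2/6 + b/3


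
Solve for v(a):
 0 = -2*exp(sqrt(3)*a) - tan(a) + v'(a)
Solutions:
 v(a) = C1 + 2*sqrt(3)*exp(sqrt(3)*a)/3 - log(cos(a))


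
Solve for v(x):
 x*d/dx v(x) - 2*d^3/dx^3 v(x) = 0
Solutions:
 v(x) = C1 + Integral(C2*airyai(2^(2/3)*x/2) + C3*airybi(2^(2/3)*x/2), x)


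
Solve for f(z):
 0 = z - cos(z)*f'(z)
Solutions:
 f(z) = C1 + Integral(z/cos(z), z)


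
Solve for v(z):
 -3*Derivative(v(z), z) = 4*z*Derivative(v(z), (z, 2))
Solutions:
 v(z) = C1 + C2*z^(1/4)


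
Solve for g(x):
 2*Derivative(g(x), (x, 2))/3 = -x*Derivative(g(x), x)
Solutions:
 g(x) = C1 + C2*erf(sqrt(3)*x/2)


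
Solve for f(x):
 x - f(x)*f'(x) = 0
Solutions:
 f(x) = -sqrt(C1 + x^2)
 f(x) = sqrt(C1 + x^2)


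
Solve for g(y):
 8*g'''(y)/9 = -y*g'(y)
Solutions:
 g(y) = C1 + Integral(C2*airyai(-3^(2/3)*y/2) + C3*airybi(-3^(2/3)*y/2), y)


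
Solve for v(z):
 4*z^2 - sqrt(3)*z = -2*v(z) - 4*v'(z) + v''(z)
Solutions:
 v(z) = C1*exp(z*(2 - sqrt(6))) + C2*exp(z*(2 + sqrt(6))) - 2*z^2 + sqrt(3)*z/2 + 8*z - 18 - sqrt(3)


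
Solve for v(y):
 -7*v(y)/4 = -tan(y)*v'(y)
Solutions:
 v(y) = C1*sin(y)^(7/4)


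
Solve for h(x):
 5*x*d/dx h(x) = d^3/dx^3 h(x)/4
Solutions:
 h(x) = C1 + Integral(C2*airyai(20^(1/3)*x) + C3*airybi(20^(1/3)*x), x)


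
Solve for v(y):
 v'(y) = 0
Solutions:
 v(y) = C1


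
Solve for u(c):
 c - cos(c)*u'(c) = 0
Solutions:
 u(c) = C1 + Integral(c/cos(c), c)


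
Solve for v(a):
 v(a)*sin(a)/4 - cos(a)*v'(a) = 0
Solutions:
 v(a) = C1/cos(a)^(1/4)


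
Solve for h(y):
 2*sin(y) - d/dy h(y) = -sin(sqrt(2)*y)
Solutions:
 h(y) = C1 - 2*cos(y) - sqrt(2)*cos(sqrt(2)*y)/2


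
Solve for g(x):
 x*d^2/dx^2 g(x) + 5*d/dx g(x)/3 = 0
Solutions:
 g(x) = C1 + C2/x^(2/3)


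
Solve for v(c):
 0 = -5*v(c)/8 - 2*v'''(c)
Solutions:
 v(c) = C3*exp(-2^(2/3)*5^(1/3)*c/4) + (C1*sin(2^(2/3)*sqrt(3)*5^(1/3)*c/8) + C2*cos(2^(2/3)*sqrt(3)*5^(1/3)*c/8))*exp(2^(2/3)*5^(1/3)*c/8)


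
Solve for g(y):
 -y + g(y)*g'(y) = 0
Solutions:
 g(y) = -sqrt(C1 + y^2)
 g(y) = sqrt(C1 + y^2)


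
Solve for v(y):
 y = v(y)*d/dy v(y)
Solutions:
 v(y) = -sqrt(C1 + y^2)
 v(y) = sqrt(C1 + y^2)


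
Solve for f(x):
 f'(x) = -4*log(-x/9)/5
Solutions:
 f(x) = C1 - 4*x*log(-x)/5 + 4*x*(1 + 2*log(3))/5


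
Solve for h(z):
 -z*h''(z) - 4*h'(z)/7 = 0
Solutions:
 h(z) = C1 + C2*z^(3/7)


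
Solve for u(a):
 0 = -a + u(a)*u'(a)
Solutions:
 u(a) = -sqrt(C1 + a^2)
 u(a) = sqrt(C1 + a^2)


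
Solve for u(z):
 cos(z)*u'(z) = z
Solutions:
 u(z) = C1 + Integral(z/cos(z), z)


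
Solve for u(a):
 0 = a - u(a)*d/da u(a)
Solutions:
 u(a) = -sqrt(C1 + a^2)
 u(a) = sqrt(C1 + a^2)


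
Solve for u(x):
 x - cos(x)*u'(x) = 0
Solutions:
 u(x) = C1 + Integral(x/cos(x), x)


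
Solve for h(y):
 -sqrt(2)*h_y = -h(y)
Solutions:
 h(y) = C1*exp(sqrt(2)*y/2)


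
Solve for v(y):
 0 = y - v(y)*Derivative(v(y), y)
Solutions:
 v(y) = -sqrt(C1 + y^2)
 v(y) = sqrt(C1 + y^2)


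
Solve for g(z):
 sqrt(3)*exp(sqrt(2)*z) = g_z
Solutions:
 g(z) = C1 + sqrt(6)*exp(sqrt(2)*z)/2


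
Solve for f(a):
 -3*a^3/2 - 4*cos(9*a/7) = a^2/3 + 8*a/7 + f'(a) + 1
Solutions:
 f(a) = C1 - 3*a^4/8 - a^3/9 - 4*a^2/7 - a - 28*sin(9*a/7)/9


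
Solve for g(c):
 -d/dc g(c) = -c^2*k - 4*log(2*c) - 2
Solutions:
 g(c) = C1 + c^3*k/3 + 4*c*log(c) - 2*c + c*log(16)


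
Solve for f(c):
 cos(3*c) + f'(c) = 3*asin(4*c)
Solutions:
 f(c) = C1 + 3*c*asin(4*c) + 3*sqrt(1 - 16*c^2)/4 - sin(3*c)/3


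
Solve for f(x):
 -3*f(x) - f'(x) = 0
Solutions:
 f(x) = C1*exp(-3*x)


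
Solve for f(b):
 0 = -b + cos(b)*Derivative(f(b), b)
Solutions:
 f(b) = C1 + Integral(b/cos(b), b)


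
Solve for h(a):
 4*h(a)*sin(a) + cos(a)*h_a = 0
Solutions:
 h(a) = C1*cos(a)^4


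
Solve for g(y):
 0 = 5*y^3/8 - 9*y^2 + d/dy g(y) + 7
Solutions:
 g(y) = C1 - 5*y^4/32 + 3*y^3 - 7*y


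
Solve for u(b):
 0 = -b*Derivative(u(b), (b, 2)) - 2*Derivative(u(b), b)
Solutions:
 u(b) = C1 + C2/b


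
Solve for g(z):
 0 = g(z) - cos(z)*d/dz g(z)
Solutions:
 g(z) = C1*sqrt(sin(z) + 1)/sqrt(sin(z) - 1)


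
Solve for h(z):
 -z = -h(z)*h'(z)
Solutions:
 h(z) = -sqrt(C1 + z^2)
 h(z) = sqrt(C1 + z^2)


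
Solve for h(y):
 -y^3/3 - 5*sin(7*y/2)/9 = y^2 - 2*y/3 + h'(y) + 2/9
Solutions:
 h(y) = C1 - y^4/12 - y^3/3 + y^2/3 - 2*y/9 + 10*cos(7*y/2)/63


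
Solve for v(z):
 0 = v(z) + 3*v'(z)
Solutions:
 v(z) = C1*exp(-z/3)


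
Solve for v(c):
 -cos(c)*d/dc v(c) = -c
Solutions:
 v(c) = C1 + Integral(c/cos(c), c)


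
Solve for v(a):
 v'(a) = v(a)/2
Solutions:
 v(a) = C1*exp(a/2)


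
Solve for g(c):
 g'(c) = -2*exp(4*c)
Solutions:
 g(c) = C1 - exp(4*c)/2


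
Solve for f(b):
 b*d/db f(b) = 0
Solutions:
 f(b) = C1


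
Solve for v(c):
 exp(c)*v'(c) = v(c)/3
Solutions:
 v(c) = C1*exp(-exp(-c)/3)


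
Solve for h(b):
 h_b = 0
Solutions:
 h(b) = C1


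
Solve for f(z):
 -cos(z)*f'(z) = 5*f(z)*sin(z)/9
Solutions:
 f(z) = C1*cos(z)^(5/9)


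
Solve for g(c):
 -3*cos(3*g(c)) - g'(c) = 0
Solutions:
 g(c) = -asin((C1 + exp(18*c))/(C1 - exp(18*c)))/3 + pi/3
 g(c) = asin((C1 + exp(18*c))/(C1 - exp(18*c)))/3


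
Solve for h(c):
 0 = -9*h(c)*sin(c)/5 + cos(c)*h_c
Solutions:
 h(c) = C1/cos(c)^(9/5)


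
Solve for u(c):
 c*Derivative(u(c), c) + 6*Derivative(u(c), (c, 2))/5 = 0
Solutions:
 u(c) = C1 + C2*erf(sqrt(15)*c/6)


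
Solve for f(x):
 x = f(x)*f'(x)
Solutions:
 f(x) = -sqrt(C1 + x^2)
 f(x) = sqrt(C1 + x^2)


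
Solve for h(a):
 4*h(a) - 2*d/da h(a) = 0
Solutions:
 h(a) = C1*exp(2*a)


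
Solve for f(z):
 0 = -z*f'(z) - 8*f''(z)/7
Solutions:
 f(z) = C1 + C2*erf(sqrt(7)*z/4)


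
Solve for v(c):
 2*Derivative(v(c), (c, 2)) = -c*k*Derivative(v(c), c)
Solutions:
 v(c) = Piecewise((-sqrt(pi)*C1*erf(c*sqrt(k)/2)/sqrt(k) - C2, (k > 0) | (k < 0)), (-C1*c - C2, True))


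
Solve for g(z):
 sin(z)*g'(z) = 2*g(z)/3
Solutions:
 g(z) = C1*(cos(z) - 1)^(1/3)/(cos(z) + 1)^(1/3)


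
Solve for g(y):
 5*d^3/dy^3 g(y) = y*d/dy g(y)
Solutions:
 g(y) = C1 + Integral(C2*airyai(5^(2/3)*y/5) + C3*airybi(5^(2/3)*y/5), y)


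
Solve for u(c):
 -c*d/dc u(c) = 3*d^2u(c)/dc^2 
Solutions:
 u(c) = C1 + C2*erf(sqrt(6)*c/6)


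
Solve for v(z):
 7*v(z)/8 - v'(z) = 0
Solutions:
 v(z) = C1*exp(7*z/8)


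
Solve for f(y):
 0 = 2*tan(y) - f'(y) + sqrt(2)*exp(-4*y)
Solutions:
 f(y) = C1 + log(tan(y)^2 + 1) - sqrt(2)*exp(-4*y)/4


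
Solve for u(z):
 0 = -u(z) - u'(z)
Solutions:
 u(z) = C1*exp(-z)


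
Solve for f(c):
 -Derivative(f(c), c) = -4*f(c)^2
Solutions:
 f(c) = -1/(C1 + 4*c)


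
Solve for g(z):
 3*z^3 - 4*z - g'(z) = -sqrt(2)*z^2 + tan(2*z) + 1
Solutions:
 g(z) = C1 + 3*z^4/4 + sqrt(2)*z^3/3 - 2*z^2 - z + log(cos(2*z))/2


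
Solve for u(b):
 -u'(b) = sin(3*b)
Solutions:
 u(b) = C1 + cos(3*b)/3


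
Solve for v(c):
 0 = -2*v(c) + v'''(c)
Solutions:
 v(c) = C3*exp(2^(1/3)*c) + (C1*sin(2^(1/3)*sqrt(3)*c/2) + C2*cos(2^(1/3)*sqrt(3)*c/2))*exp(-2^(1/3)*c/2)


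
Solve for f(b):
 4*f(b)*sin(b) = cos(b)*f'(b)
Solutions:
 f(b) = C1/cos(b)^4


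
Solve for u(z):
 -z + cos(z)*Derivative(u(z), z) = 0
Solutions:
 u(z) = C1 + Integral(z/cos(z), z)


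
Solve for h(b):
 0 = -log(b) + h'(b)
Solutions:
 h(b) = C1 + b*log(b) - b


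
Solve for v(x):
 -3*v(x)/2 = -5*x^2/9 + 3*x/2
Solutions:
 v(x) = x*(10*x - 27)/27


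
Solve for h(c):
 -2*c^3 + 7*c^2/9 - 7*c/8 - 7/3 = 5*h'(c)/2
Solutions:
 h(c) = C1 - c^4/5 + 14*c^3/135 - 7*c^2/40 - 14*c/15


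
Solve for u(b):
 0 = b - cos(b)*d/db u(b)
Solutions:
 u(b) = C1 + Integral(b/cos(b), b)


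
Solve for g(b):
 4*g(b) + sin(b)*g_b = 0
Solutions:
 g(b) = C1*(cos(b)^2 + 2*cos(b) + 1)/(cos(b)^2 - 2*cos(b) + 1)


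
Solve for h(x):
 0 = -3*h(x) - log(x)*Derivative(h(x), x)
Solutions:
 h(x) = C1*exp(-3*li(x))


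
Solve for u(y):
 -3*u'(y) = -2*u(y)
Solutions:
 u(y) = C1*exp(2*y/3)


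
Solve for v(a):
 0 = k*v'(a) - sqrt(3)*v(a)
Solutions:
 v(a) = C1*exp(sqrt(3)*a/k)


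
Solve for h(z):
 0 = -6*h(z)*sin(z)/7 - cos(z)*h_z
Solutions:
 h(z) = C1*cos(z)^(6/7)


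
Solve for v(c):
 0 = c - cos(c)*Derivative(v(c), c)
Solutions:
 v(c) = C1 + Integral(c/cos(c), c)


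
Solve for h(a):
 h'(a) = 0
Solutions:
 h(a) = C1


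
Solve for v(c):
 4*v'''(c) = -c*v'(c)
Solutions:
 v(c) = C1 + Integral(C2*airyai(-2^(1/3)*c/2) + C3*airybi(-2^(1/3)*c/2), c)


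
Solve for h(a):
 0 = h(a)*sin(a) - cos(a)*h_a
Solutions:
 h(a) = C1/cos(a)


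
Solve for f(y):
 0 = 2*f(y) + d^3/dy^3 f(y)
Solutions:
 f(y) = C3*exp(-2^(1/3)*y) + (C1*sin(2^(1/3)*sqrt(3)*y/2) + C2*cos(2^(1/3)*sqrt(3)*y/2))*exp(2^(1/3)*y/2)


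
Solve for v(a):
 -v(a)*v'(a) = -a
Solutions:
 v(a) = -sqrt(C1 + a^2)
 v(a) = sqrt(C1 + a^2)


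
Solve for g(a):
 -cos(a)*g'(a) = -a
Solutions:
 g(a) = C1 + Integral(a/cos(a), a)


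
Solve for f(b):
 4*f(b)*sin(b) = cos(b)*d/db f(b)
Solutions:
 f(b) = C1/cos(b)^4


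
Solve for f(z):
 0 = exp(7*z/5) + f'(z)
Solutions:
 f(z) = C1 - 5*exp(7*z/5)/7


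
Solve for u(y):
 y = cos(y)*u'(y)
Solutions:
 u(y) = C1 + Integral(y/cos(y), y)


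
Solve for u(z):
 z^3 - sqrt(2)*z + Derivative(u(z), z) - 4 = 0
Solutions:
 u(z) = C1 - z^4/4 + sqrt(2)*z^2/2 + 4*z


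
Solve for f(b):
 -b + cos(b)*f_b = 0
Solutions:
 f(b) = C1 + Integral(b/cos(b), b)


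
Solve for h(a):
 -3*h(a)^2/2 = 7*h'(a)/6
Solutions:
 h(a) = 7/(C1 + 9*a)


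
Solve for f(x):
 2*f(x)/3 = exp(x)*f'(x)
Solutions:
 f(x) = C1*exp(-2*exp(-x)/3)


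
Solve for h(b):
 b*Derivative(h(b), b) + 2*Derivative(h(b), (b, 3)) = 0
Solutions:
 h(b) = C1 + Integral(C2*airyai(-2^(2/3)*b/2) + C3*airybi(-2^(2/3)*b/2), b)


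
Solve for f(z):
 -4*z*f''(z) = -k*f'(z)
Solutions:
 f(z) = C1 + z^(re(k)/4 + 1)*(C2*sin(log(z)*Abs(im(k))/4) + C3*cos(log(z)*im(k)/4))


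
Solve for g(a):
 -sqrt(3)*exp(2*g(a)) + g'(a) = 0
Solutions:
 g(a) = log(-sqrt(-1/(C1 + sqrt(3)*a))) - log(2)/2
 g(a) = log(-1/(C1 + sqrt(3)*a))/2 - log(2)/2


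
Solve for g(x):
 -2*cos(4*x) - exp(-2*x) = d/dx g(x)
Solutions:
 g(x) = C1 - sin(4*x)/2 + exp(-2*x)/2


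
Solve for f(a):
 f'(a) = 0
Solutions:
 f(a) = C1


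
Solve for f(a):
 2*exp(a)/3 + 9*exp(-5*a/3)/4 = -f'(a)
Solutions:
 f(a) = C1 - 2*exp(a)/3 + 27*exp(-5*a/3)/20


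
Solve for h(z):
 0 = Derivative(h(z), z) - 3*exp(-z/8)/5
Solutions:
 h(z) = C1 - 24*exp(-z/8)/5


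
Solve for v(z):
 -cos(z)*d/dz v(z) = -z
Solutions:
 v(z) = C1 + Integral(z/cos(z), z)


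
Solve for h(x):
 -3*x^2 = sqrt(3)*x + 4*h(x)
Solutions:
 h(x) = x*(-3*x - sqrt(3))/4


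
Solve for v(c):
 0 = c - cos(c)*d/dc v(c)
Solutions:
 v(c) = C1 + Integral(c/cos(c), c)


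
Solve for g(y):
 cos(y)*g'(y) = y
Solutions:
 g(y) = C1 + Integral(y/cos(y), y)


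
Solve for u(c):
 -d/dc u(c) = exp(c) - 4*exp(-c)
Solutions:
 u(c) = C1 - exp(c) - 4*exp(-c)


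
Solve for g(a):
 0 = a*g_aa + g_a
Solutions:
 g(a) = C1 + C2*log(a)


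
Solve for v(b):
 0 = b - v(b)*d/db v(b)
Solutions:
 v(b) = -sqrt(C1 + b^2)
 v(b) = sqrt(C1 + b^2)


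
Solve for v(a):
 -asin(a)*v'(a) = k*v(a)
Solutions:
 v(a) = C1*exp(-k*Integral(1/asin(a), a))


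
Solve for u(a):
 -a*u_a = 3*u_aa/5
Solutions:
 u(a) = C1 + C2*erf(sqrt(30)*a/6)


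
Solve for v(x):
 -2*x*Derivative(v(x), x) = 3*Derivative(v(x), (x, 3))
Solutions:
 v(x) = C1 + Integral(C2*airyai(-2^(1/3)*3^(2/3)*x/3) + C3*airybi(-2^(1/3)*3^(2/3)*x/3), x)


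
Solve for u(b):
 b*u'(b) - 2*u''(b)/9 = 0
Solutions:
 u(b) = C1 + C2*erfi(3*b/2)


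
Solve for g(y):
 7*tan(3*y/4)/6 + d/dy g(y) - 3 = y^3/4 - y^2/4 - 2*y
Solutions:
 g(y) = C1 + y^4/16 - y^3/12 - y^2 + 3*y + 14*log(cos(3*y/4))/9


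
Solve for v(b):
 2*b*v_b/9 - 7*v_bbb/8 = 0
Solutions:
 v(b) = C1 + Integral(C2*airyai(2*294^(1/3)*b/21) + C3*airybi(2*294^(1/3)*b/21), b)


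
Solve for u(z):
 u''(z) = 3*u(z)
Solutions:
 u(z) = C1*exp(-sqrt(3)*z) + C2*exp(sqrt(3)*z)


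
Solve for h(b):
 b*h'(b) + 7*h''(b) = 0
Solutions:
 h(b) = C1 + C2*erf(sqrt(14)*b/14)


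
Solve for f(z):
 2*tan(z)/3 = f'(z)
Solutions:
 f(z) = C1 - 2*log(cos(z))/3


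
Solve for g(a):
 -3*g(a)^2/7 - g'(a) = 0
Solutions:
 g(a) = 7/(C1 + 3*a)


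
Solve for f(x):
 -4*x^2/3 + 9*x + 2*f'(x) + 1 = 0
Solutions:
 f(x) = C1 + 2*x^3/9 - 9*x^2/4 - x/2


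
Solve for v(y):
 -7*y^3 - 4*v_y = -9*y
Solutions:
 v(y) = C1 - 7*y^4/16 + 9*y^2/8


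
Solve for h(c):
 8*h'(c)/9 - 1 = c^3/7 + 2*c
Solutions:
 h(c) = C1 + 9*c^4/224 + 9*c^2/8 + 9*c/8


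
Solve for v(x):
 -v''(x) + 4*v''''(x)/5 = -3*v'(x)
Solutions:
 v(x) = C1 + C2*exp(15^(1/3)*x*(15^(1/3)/(sqrt(714) + 27)^(1/3) + (sqrt(714) + 27)^(1/3))/12)*sin(3^(1/6)*5^(1/3)*x*(-3^(2/3)*(sqrt(714) + 27)^(1/3) + 3*5^(1/3)/(sqrt(714) + 27)^(1/3))/12) + C3*exp(15^(1/3)*x*(15^(1/3)/(sqrt(714) + 27)^(1/3) + (sqrt(714) + 27)^(1/3))/12)*cos(3^(1/6)*5^(1/3)*x*(-3^(2/3)*(sqrt(714) + 27)^(1/3) + 3*5^(1/3)/(sqrt(714) + 27)^(1/3))/12) + C4*exp(-15^(1/3)*x*(15^(1/3)/(sqrt(714) + 27)^(1/3) + (sqrt(714) + 27)^(1/3))/6)


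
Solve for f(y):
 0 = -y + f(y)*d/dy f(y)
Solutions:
 f(y) = -sqrt(C1 + y^2)
 f(y) = sqrt(C1 + y^2)


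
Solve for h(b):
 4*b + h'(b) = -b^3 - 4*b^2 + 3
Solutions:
 h(b) = C1 - b^4/4 - 4*b^3/3 - 2*b^2 + 3*b


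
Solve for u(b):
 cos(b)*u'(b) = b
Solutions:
 u(b) = C1 + Integral(b/cos(b), b)


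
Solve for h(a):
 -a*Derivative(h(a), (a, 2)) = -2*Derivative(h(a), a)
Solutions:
 h(a) = C1 + C2*a^3


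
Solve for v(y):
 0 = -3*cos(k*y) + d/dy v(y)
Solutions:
 v(y) = C1 + 3*sin(k*y)/k


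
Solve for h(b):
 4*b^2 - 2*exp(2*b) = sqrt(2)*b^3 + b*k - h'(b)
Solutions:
 h(b) = C1 + sqrt(2)*b^4/4 - 4*b^3/3 + b^2*k/2 + exp(2*b)


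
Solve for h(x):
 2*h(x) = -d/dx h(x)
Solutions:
 h(x) = C1*exp(-2*x)


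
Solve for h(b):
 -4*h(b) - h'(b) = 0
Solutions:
 h(b) = C1*exp(-4*b)


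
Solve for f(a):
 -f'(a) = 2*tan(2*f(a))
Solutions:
 f(a) = -asin(C1*exp(-4*a))/2 + pi/2
 f(a) = asin(C1*exp(-4*a))/2


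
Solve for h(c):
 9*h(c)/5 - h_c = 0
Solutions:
 h(c) = C1*exp(9*c/5)


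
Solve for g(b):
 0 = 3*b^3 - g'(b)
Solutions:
 g(b) = C1 + 3*b^4/4


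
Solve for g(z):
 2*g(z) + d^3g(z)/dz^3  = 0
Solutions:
 g(z) = C3*exp(-2^(1/3)*z) + (C1*sin(2^(1/3)*sqrt(3)*z/2) + C2*cos(2^(1/3)*sqrt(3)*z/2))*exp(2^(1/3)*z/2)


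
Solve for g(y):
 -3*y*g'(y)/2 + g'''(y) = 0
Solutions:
 g(y) = C1 + Integral(C2*airyai(2^(2/3)*3^(1/3)*y/2) + C3*airybi(2^(2/3)*3^(1/3)*y/2), y)


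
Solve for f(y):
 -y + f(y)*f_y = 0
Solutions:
 f(y) = -sqrt(C1 + y^2)
 f(y) = sqrt(C1 + y^2)


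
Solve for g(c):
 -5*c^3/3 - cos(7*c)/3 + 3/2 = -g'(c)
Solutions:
 g(c) = C1 + 5*c^4/12 - 3*c/2 + sin(7*c)/21


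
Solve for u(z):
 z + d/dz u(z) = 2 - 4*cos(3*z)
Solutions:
 u(z) = C1 - z^2/2 + 2*z - 4*sin(3*z)/3


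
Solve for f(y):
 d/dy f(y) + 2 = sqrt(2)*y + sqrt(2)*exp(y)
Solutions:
 f(y) = C1 + sqrt(2)*y^2/2 - 2*y + sqrt(2)*exp(y)


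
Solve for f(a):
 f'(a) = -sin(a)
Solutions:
 f(a) = C1 + cos(a)


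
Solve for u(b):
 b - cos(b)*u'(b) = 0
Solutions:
 u(b) = C1 + Integral(b/cos(b), b)


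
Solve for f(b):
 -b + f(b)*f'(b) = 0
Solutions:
 f(b) = -sqrt(C1 + b^2)
 f(b) = sqrt(C1 + b^2)


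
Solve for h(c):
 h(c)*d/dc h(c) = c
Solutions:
 h(c) = -sqrt(C1 + c^2)
 h(c) = sqrt(C1 + c^2)


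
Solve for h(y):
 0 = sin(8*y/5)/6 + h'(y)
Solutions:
 h(y) = C1 + 5*cos(8*y/5)/48


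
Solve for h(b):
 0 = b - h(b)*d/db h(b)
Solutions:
 h(b) = -sqrt(C1 + b^2)
 h(b) = sqrt(C1 + b^2)


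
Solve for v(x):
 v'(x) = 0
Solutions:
 v(x) = C1


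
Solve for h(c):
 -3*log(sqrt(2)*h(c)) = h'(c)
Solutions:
 2*Integral(1/(2*log(_y) + log(2)), (_y, h(c)))/3 = C1 - c


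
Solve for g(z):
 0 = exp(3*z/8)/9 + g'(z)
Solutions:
 g(z) = C1 - 8*exp(3*z/8)/27


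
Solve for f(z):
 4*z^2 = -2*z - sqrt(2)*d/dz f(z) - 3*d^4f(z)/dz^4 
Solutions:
 f(z) = C1 + C4*exp(-2^(1/6)*3^(2/3)*z/3) - 2*sqrt(2)*z^3/3 - sqrt(2)*z^2/2 + (C2*sin(6^(1/6)*z/2) + C3*cos(6^(1/6)*z/2))*exp(2^(1/6)*3^(2/3)*z/6)


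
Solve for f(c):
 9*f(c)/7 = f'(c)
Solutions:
 f(c) = C1*exp(9*c/7)


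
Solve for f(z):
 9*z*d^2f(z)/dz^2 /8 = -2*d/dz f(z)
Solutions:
 f(z) = C1 + C2/z^(7/9)


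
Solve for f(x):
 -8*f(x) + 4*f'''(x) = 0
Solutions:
 f(x) = C3*exp(2^(1/3)*x) + (C1*sin(2^(1/3)*sqrt(3)*x/2) + C2*cos(2^(1/3)*sqrt(3)*x/2))*exp(-2^(1/3)*x/2)


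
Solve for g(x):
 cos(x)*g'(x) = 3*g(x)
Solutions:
 g(x) = C1*(sin(x) + 1)^(3/2)/(sin(x) - 1)^(3/2)


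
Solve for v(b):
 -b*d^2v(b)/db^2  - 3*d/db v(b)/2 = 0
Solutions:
 v(b) = C1 + C2/sqrt(b)


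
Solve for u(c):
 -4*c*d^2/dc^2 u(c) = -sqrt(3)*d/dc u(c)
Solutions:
 u(c) = C1 + C2*c^(sqrt(3)/4 + 1)


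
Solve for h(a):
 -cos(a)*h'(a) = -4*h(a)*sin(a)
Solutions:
 h(a) = C1/cos(a)^4


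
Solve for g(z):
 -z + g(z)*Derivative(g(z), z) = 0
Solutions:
 g(z) = -sqrt(C1 + z^2)
 g(z) = sqrt(C1 + z^2)
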